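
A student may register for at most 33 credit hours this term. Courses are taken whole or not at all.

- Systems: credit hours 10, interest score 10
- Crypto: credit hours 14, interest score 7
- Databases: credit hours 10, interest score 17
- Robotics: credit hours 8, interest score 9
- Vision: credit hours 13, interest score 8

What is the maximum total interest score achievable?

Allowing fractional choices, the relaxed optimum would be about 39.1, but courses are indivisible.
Systems + Databases + Vision: credit hours 10 + 10 + 13 = 33 ≤ 33, interest score 10 + 17 + 8 = 35.
Systems + Databases + Robotics: credit hours 10 + 10 + 8 = 28 ≤ 33, interest score 10 + 17 + 9 = 36.
Best is Systems, Databases, and Robotics with total interest score 36.

36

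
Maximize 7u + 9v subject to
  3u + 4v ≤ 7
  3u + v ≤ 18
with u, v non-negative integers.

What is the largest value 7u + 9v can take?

16

The continuous relaxation peaks at (2.33, 0) with value 16.33; rounding to a feasible lattice point costs some objective.
(u,v)=(1,1): 3·1+4·1=7≤7, 3·1+1·1=4≤18, objective 16.
(u,v)=(2,0): 3·2+4·0=6≤7, 3·2+1·0=6≤18, objective 14.
(u,v)=(0,1): 3·0+4·1=4≤7, 3·0+1·1=1≤18, objective 9.
(u,v)=(1,0): 3·1+4·0=3≤7, 3·1+1·0=3≤18, objective 7.
Maximum is 16 at (u,v)=(1,1).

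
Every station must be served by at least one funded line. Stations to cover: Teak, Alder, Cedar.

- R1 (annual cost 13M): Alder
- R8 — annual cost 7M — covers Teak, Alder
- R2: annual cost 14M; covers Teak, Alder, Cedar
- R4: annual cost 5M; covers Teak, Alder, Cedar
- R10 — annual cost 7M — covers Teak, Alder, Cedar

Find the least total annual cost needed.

5

R4 alone covers Teak, Alder, Cedar — every station.
Total annual cost: 5.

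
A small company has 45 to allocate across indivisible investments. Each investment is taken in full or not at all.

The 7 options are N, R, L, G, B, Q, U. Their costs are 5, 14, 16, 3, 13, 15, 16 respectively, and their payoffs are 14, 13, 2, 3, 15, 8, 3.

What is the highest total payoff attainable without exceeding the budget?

45

Allowing fractional choices, the relaxed optimum would be about 50.3, but investments are indivisible.
N + R + G + B: cost 5 + 14 + 3 + 13 = 35 ≤ 45, payoff 14 + 13 + 3 + 15 = 45.
N + R + B: cost 5 + 14 + 13 = 32 ≤ 45, payoff 14 + 13 + 15 = 42.
Best is N, R, G, and B with total payoff 45.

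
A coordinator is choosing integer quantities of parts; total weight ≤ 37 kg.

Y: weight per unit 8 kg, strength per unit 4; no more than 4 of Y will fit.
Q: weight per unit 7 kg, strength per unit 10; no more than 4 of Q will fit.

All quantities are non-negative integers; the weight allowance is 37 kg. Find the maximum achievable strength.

44

This is a bounded integer knapsack.
1×Y and 4×Q: weight 36 ≤ 37, strength 1·4 + 4·10 = 44.
4×Q: weight 28 ≤ 37, strength 4·10 = 40.
Best is 44.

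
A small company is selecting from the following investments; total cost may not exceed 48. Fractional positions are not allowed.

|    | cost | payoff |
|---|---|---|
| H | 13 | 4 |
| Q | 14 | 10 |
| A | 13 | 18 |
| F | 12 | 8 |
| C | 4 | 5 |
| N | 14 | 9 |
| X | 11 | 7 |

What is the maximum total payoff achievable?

Q + A + F + C: cost 14 + 13 + 12 + 4 = 43 ≤ 48, payoff 10 + 18 + 8 + 5 = 41.
Q + A + C + X: cost 14 + 13 + 4 + 11 = 42 ≤ 48, payoff 10 + 18 + 5 + 7 = 40.
Q + A + C + N: cost 14 + 13 + 4 + 14 = 45 ≤ 48, payoff 10 + 18 + 5 + 9 = 42.
Best is Q, A, C, and N with total payoff 42.

42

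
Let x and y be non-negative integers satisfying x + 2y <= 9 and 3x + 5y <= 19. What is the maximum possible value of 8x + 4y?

(x,y)=(6,0): 1·6+2·0=6≤9, 3·6+5·0=18≤19, objective 48.
(x,y)=(5,0): 1·5+2·0=5≤9, 3·5+5·0=15≤19, objective 40.
The best lattice point is (6,0), giving 48.

48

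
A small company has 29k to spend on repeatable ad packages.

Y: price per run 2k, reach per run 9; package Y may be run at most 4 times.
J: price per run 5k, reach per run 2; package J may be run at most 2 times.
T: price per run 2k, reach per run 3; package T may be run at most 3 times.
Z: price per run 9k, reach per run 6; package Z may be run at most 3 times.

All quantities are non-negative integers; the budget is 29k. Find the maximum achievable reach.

4×Y, 1×T, and 2×Z: price 28 ≤ 29, reach 4·9 + 1·3 + 2·6 = 51.
4×Y, 1×J, 3×T, and 1×Z: price 28 ≤ 29, reach 4·9 + 1·2 + 3·3 + 1·6 = 53.
Best is 53.

53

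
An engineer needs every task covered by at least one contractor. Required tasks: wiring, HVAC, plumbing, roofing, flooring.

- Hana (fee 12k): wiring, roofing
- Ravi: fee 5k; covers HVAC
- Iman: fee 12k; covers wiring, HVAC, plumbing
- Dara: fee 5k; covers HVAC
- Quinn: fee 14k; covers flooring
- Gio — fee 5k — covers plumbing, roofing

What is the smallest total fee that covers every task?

This is an integer covering problem.
The greedy cost-per-new-task heuristic would pick Gio, Ravi, Hana, and Quinn for 36, but a cheaper cover exists.
Choose Iman, Quinn, and Gio: together they cover wiring, HVAC, plumbing, roofing, flooring — every task.
Total fee: 12 + 14 + 5 = 31.
No cover costs less than 31.

31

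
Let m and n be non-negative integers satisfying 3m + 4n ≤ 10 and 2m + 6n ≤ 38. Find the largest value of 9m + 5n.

27

(m,n)=(3,0) is feasible, giving 27.
(m,n)=(2,1) is feasible, giving 23.
(m,n)=(2,0) is feasible, giving 18.
Maximum is 27 at (m,n)=(3,0).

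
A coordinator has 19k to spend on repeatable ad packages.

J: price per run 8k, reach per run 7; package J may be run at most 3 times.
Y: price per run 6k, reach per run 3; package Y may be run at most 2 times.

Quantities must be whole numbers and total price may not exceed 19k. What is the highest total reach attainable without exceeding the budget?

14

This is a bounded integer knapsack.
1×J and 1×Y: price 14 ≤ 19, reach 1·7 + 1·3 = 10.
2×J: price 16 ≤ 19, reach 2·7 = 14.
Best is 14.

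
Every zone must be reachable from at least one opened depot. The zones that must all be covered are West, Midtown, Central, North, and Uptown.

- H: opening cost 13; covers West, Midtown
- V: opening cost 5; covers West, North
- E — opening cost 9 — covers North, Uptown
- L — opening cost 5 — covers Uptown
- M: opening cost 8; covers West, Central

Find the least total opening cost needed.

The greedy cost-per-new-zone heuristic would pick V, L, M, and H for 31, but a cheaper cover exists.
Choose H, E, and M: together they cover West, Midtown, Central, North, Uptown — every zone.
Total opening cost: 13 + 9 + 8 = 30.
No cover costs less than 30.

30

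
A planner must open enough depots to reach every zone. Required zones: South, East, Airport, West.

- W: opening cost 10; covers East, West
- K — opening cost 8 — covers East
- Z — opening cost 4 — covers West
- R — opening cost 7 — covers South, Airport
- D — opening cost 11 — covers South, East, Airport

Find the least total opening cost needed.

15

Choose Z and D: together they cover South, East, Airport, West — every zone.
Total opening cost: 4 + 11 = 15.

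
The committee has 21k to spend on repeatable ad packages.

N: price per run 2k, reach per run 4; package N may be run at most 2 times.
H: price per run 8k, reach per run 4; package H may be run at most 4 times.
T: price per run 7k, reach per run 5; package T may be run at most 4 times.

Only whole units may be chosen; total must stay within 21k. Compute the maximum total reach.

18

This is a bounded integer knapsack.
2×N, 1×H, and 1×T: price 19 ≤ 21, reach 2·4 + 1·4 + 1·5 = 17.
2×N and 2×T: price 18 ≤ 21, reach 2·4 + 2·5 = 18.
Best is 18.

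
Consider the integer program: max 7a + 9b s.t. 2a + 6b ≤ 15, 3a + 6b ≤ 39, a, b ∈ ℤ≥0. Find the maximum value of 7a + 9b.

The continuous relaxation peaks at (7.5, 0) with value 52.50; rounding to a feasible lattice point costs some objective.
(a,b)=(7,0): 2·7+6·0=14≤15, 3·7+6·0=21≤39, objective 49.
(a,b)=(6,0): 2·6+6·0=12≤15, 3·6+6·0=18≤39, objective 42.
No feasible integer point exceeds 49.

49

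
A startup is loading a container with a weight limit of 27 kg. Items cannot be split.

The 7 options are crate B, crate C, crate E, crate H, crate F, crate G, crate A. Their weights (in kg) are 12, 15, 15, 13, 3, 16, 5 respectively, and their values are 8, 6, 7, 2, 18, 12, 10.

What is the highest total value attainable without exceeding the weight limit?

Allowing fractional choices, the relaxed optimum would be about 42.0, but items are indivisible.
crate B + crate F + crate A: weight 12 + 3 + 5 = 20 ≤ 27, value 8 + 18 + 10 = 36.
crate F + crate G + crate A: weight 3 + 16 + 5 = 24 ≤ 27, value 18 + 12 + 10 = 40.
Best is crate F, crate G, and crate A with total value 40.

40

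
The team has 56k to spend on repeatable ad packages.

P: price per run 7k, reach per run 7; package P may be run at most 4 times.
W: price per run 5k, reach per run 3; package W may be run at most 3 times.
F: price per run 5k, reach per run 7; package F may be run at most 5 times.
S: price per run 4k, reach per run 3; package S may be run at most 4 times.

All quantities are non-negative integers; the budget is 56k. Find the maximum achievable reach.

F has the best ratio (7/5); taking only F gives at most 5×7 = 35 (stopped by the supply cap of 5).
Mixing does better — 4×P and 5×F: price 53 ≤ 56, reach 4·7 + 5·7 = 63.

63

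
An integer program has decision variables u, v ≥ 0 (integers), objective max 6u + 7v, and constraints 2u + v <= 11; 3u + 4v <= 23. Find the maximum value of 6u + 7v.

41

(u,v)=(1,5) is feasible, giving 41.
(u,v)=(2,4) is feasible, giving 40.
No feasible integer point exceeds 41.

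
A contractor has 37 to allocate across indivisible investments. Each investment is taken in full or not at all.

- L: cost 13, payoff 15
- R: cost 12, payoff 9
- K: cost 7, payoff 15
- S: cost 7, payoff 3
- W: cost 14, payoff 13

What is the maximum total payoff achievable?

Take L, K, and W: cost 13 + 7 + 14 = 34 ≤ 37, payoff 15 + 15 + 13 = 43.
No other feasible combination does better.

43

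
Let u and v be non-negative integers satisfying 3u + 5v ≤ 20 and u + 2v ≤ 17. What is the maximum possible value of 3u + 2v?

(u,v)=(6,0) is feasible, giving 18.
(u,v)=(5,1) is feasible, giving 17.
The best lattice point is (6,0), giving 18.

18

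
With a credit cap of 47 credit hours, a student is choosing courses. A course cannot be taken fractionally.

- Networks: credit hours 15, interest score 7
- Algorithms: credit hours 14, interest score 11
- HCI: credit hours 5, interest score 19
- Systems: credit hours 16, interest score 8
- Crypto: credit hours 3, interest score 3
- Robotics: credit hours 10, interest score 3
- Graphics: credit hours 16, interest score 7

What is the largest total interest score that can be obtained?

Take Networks, Algorithms, HCI, Crypto, and Robotics: credit hours 15 + 14 + 5 + 3 + 10 = 47 ≤ 47, interest score 7 + 11 + 19 + 3 + 3 = 43.
No other feasible combination does better.

43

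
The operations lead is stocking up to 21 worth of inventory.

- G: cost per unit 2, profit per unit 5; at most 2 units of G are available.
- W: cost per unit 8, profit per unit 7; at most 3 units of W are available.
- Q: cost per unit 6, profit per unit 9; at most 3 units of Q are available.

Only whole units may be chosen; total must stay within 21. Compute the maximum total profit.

32

G has the best ratio (5/2); taking only G gives at most 2×5 = 10 (stopped by the supply cap of 2).
Mixing does better — 1×G and 3×Q: cost 20 ≤ 21, profit 1·5 + 3·9 = 32.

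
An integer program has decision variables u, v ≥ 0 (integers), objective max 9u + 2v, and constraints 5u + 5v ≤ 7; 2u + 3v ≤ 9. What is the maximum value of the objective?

9

(u,v)=(1,0) is feasible, giving 9.
(u,v)=(0,1) is feasible, giving 2.
(u,v)=(0,0) is feasible, giving 0.
No feasible integer point exceeds 9.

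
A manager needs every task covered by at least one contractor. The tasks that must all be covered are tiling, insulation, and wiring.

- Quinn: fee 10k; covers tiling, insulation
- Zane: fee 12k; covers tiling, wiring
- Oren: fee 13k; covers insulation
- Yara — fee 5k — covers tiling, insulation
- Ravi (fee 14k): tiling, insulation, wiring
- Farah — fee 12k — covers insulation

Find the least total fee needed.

14

This is an integer covering problem.
The greedy cost-per-new-task heuristic would pick Yara and Zane for 17, but a cheaper cover exists.
Ravi alone covers tiling, insulation, wiring — every task.
Total fee: 14.
No cover costs less than 14.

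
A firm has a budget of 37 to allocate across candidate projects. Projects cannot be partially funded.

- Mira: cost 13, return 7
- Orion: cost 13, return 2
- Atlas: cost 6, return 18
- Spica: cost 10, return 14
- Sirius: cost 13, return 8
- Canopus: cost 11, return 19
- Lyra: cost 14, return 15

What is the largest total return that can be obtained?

This is a 0-1 knapsack instance.
Allowing fractional choices, the relaxed optimum would be about 61.7, but projects are indivisible.
Atlas + Canopus + Lyra: cost 6 + 11 + 14 = 31 ≤ 37, return 18 + 19 + 15 = 52.
Atlas + Spica + Canopus: cost 6 + 10 + 11 = 27 ≤ 37, return 18 + 14 + 19 = 51.
Spica + Canopus + Lyra: cost 10 + 11 + 14 = 35 ≤ 37, return 14 + 19 + 15 = 48.
Best is Atlas, Canopus, and Lyra with total return 52.

52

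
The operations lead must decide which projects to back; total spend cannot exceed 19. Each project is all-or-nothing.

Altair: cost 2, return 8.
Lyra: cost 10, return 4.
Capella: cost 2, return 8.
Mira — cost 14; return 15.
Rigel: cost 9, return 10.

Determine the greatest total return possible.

31

Altair + Mira: cost 2 + 14 = 16 ≤ 19, return 8 + 15 = 23.
Altair + Capella + Rigel: cost 2 + 2 + 9 = 13 ≤ 19, return 8 + 8 + 10 = 26.
Altair + Capella + Mira: cost 2 + 2 + 14 = 18 ≤ 19, return 8 + 8 + 15 = 31.
Best is Altair, Capella, and Mira with total return 31.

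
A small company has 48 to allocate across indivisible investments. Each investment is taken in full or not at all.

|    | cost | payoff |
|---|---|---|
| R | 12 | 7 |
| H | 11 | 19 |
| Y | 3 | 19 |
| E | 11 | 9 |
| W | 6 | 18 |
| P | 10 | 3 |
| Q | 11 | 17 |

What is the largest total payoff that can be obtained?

82

Take H, Y, E, W, and Q: cost 11 + 3 + 11 + 6 + 11 = 42 ≤ 48, payoff 19 + 19 + 9 + 18 + 17 = 82.
No other feasible combination does better.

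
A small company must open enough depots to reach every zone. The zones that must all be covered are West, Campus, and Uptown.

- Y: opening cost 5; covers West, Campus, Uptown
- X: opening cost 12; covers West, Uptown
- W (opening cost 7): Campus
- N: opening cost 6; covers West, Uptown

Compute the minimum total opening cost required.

5

This is an integer covering problem.
Y alone covers West, Campus, Uptown — every zone.
Total opening cost: 5.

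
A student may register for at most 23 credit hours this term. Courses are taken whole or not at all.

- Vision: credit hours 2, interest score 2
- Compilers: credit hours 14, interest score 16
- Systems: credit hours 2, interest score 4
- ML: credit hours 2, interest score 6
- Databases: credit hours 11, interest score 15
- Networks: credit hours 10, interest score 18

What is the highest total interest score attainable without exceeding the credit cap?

This is an integer program with binary decision variables.
Systems + Databases + Networks: credit hours 2 + 11 + 10 = 23 ≤ 23, interest score 4 + 15 + 18 = 37.
ML + Databases + Networks: credit hours 2 + 11 + 10 = 23 ≤ 23, interest score 6 + 15 + 18 = 39.
Best is ML, Databases, and Networks with total interest score 39.

39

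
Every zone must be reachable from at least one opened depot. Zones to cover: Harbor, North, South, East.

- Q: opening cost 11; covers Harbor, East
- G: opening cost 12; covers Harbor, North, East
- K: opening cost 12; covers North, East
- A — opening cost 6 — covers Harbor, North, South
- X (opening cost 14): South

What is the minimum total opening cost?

Choose Q and A: together they cover Harbor, North, South, East — every zone.
Total opening cost: 11 + 6 = 17.

17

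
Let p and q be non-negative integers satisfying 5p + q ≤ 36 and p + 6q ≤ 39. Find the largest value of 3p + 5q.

43

(p,q)=(6,5): 5·6+1·5=35≤36, 1·6+6·5=36≤39, objective 43.
(p,q)=(5,5): 5·5+1·5=30≤36, 1·5+6·5=35≤39, objective 40.
The best lattice point is (6,5), giving 43.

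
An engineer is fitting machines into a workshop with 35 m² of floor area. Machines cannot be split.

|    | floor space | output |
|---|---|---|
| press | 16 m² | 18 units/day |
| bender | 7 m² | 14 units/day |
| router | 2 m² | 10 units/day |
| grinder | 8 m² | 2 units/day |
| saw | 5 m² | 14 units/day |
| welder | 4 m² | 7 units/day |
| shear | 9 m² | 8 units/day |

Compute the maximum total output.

63

Treat it as a binary knapsack problem.
press + bender + router + saw: floor space 16 + 7 + 2 + 5 = 30 ≤ 35, output 18 + 14 + 10 + 14 = 56.
press + bender + router + saw + welder: floor space 16 + 7 + 2 + 5 + 4 = 34 ≤ 35, output 18 + 14 + 10 + 14 + 7 = 63.
Best is press, bender, router, saw, and welder with total output 63.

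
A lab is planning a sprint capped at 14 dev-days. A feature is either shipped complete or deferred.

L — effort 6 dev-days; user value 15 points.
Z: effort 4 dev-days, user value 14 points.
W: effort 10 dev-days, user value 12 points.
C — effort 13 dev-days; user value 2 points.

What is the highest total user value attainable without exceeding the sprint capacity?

29

Allowing fractional choices, the relaxed optimum would be about 33.8, but features are indivisible.
L: effort 6 ≤ 14, user value 15.
L + Z: effort 6 + 4 = 10 ≤ 14, user value 15 + 14 = 29.
Z + W: effort 4 + 10 = 14 ≤ 14, user value 14 + 12 = 26.
Best is L and Z with total user value 29.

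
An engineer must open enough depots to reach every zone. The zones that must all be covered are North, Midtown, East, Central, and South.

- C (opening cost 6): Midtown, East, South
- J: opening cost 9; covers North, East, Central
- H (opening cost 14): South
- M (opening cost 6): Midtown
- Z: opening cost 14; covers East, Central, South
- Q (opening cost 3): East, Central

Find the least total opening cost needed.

The greedy cost-per-new-zone heuristic would pick Q, C, and J for 18, but a cheaper cover exists.
Choose C and J: together they cover North, Midtown, East, Central, South — every zone.
Total opening cost: 6 + 9 = 15.
No cover costs less than 15.

15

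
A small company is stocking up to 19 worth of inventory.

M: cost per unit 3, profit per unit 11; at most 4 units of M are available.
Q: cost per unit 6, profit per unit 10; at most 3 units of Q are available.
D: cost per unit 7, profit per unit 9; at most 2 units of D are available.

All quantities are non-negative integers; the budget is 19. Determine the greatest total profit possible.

Take 4×M and 1×Q: cost 18 ≤ 19, profit 4·11 + 1·10 = 54.
M has the best ratio (11/3) and is taken to its limit of 4; remaining capacity is filled optimally with the others.

54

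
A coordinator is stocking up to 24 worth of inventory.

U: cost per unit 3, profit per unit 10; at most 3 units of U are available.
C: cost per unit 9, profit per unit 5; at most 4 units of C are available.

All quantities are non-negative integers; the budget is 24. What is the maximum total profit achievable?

U has the best ratio (10/3); taking only U gives at most 3×10 = 30 (stopped by the supply cap of 3).
Mixing does better — 3×U and 1×C: cost 18 ≤ 24, profit 3·10 + 1·5 = 35.

35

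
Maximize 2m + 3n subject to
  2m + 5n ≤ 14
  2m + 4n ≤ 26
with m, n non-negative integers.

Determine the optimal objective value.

(m,n)=(7,0): 2·7+5·0=14≤14, 2·7+4·0=14≤26, objective 14.
(m,n)=(6,0): 2·6+5·0=12≤14, 2·6+4·0=12≤26, objective 12.
No feasible integer point exceeds 14.

14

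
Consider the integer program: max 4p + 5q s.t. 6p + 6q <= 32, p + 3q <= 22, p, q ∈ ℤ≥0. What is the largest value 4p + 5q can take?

25

(p,q)=(0,5) is feasible, giving 25.
(p,q)=(1,4) is feasible, giving 24.
No feasible integer point exceeds 25.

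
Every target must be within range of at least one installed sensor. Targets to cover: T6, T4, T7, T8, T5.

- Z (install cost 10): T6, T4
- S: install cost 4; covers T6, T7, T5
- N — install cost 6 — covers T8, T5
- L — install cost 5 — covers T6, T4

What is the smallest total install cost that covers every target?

15

Choose S, N, and L: together they cover T6, T4, T7, T8, T5 — every target.
Total install cost: 4 + 6 + 5 = 15.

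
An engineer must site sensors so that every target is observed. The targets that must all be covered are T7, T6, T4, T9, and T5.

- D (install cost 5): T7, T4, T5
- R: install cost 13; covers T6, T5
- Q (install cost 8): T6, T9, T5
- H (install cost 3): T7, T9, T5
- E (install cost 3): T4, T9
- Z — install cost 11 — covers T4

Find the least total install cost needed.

13

Choose D and Q: together they cover T7, T6, T4, T9, T5 — every target.
Total install cost: 5 + 8 = 13.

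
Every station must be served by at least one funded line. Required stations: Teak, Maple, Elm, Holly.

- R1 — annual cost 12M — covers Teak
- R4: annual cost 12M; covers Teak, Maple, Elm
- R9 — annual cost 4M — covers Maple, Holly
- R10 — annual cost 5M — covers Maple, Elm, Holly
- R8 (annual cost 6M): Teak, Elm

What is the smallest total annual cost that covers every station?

10

Choose R9 and R8: together they cover Teak, Maple, Elm, Holly — every station.
Total annual cost: 4 + 6 = 10.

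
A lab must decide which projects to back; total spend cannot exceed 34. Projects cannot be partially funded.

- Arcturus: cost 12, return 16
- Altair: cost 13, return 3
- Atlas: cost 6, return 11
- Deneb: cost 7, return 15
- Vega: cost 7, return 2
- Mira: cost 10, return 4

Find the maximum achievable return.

This is a 0-1 knapsack instance.
Arcturus + Deneb + Mira: cost 12 + 7 + 10 = 29 ≤ 34, return 16 + 15 + 4 = 35.
Arcturus + Atlas + Deneb + Vega: cost 12 + 6 + 7 + 7 = 32 ≤ 34, return 16 + 11 + 15 + 2 = 44.
Arcturus + Atlas + Deneb: cost 12 + 6 + 7 = 25 ≤ 34, return 16 + 11 + 15 = 42.
Best is Arcturus, Atlas, Deneb, and Vega with total return 44.

44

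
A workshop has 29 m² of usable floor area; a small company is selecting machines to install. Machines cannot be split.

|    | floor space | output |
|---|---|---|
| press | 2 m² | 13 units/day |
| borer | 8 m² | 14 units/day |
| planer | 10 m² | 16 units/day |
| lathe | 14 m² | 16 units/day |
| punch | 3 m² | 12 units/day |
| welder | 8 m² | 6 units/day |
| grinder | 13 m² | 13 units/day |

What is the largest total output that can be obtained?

Allowing fractional choices, the relaxed optimum would be about 61.9, but machines are indivisible.
press + planer + lathe + punch: floor space 2 + 10 + 14 + 3 = 29 ≤ 29, output 13 + 16 + 16 + 12 = 57.
press + borer + planer + punch: floor space 2 + 8 + 10 + 3 = 23 ≤ 29, output 13 + 14 + 16 + 12 = 55.
Best is press, planer, lathe, and punch with total output 57.

57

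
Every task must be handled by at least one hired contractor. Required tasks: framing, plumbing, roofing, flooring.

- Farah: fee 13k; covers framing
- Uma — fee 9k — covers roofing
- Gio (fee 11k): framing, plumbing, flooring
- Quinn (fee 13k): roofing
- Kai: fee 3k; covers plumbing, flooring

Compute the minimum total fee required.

20

The greedy cost-per-new-task heuristic would pick Kai, Uma, and Gio for 23, but a cheaper cover exists.
Choose Uma and Gio: together they cover framing, plumbing, roofing, flooring — every task.
Total fee: 9 + 11 = 20.
No cover costs less than 20.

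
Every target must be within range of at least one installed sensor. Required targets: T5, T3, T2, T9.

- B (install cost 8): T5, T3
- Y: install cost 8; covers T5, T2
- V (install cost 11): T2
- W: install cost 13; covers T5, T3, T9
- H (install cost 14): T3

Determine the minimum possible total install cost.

The greedy cost-per-new-target heuristic would pick B, Y, and W for 29, but a cheaper cover exists.
Choose Y and W: together they cover T5, T3, T2, T9 — every target.
Total install cost: 8 + 13 = 21.
No cover costs less than 21.

21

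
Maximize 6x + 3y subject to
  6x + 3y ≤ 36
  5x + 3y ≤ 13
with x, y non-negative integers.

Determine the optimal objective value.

The continuous relaxation peaks at (2.6, 0) with value 15.60; rounding to a feasible lattice point costs some objective.
(x,y)=(2,1): 6·2+3·1=15≤36, 5·2+3·1=13≤13, objective 15.
(x,y)=(1,2): 6·1+3·2=12≤36, 5·1+3·2=11≤13, objective 12.
No feasible integer point exceeds 15.

15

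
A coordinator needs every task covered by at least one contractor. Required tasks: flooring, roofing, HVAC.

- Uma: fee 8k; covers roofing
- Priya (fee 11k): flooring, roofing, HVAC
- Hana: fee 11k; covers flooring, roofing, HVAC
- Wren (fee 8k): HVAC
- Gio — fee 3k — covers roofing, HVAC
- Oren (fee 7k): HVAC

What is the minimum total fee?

The greedy cost-per-new-task heuristic would pick Gio and Priya for 14, but a cheaper cover exists.
Priya alone covers flooring, roofing, HVAC — every task.
Total fee: 11.
No cover costs less than 11.

11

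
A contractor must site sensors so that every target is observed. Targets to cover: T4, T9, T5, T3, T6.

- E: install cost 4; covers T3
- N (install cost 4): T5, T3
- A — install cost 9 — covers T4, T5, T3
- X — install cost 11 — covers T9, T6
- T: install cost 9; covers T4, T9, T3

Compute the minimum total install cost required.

20

Choose A and X: together they cover T4, T9, T5, T3, T6 — every target.
Total install cost: 9 + 11 = 20.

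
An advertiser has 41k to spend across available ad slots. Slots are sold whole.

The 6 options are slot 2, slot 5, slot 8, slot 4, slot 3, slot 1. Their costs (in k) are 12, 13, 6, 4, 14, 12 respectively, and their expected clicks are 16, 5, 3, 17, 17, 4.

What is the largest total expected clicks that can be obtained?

Treat it as a binary knapsack problem.
slot 5 + slot 8 + slot 4 + slot 3: cost 13 + 6 + 4 + 14 = 37 ≤ 41, expected clicks 5 + 3 + 17 + 17 = 42.
slot 2 + slot 4 + slot 3: cost 12 + 4 + 14 = 30 ≤ 41, expected clicks 16 + 17 + 17 = 50.
slot 2 + slot 8 + slot 4 + slot 3: cost 12 + 6 + 4 + 14 = 36 ≤ 41, expected clicks 16 + 3 + 17 + 17 = 53.
Best is slot 2, slot 8, slot 4, and slot 3 with total expected clicks 53.

53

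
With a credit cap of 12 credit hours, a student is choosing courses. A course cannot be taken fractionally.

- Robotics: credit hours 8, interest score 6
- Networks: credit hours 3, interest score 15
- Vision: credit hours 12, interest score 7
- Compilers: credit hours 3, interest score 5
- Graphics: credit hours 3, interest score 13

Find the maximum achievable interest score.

33

This is an integer program with binary decision variables.
Networks + Graphics: credit hours 3 + 3 = 6 ≤ 12, interest score 15 + 13 = 28.
Networks + Compilers + Graphics: credit hours 3 + 3 + 3 = 9 ≤ 12, interest score 15 + 5 + 13 = 33.
Best is Networks, Compilers, and Graphics with total interest score 33.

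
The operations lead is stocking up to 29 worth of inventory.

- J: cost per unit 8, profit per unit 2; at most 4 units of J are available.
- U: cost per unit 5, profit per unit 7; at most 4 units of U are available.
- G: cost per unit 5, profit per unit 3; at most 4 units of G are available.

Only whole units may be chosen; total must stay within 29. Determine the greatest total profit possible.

31

U has the best ratio (7/5); taking only U gives at most 4×7 = 28 (stopped by the supply cap of 4).
Mixing does better — 4×U and 1×G: cost 25 ≤ 29, profit 4·7 + 1·3 = 31.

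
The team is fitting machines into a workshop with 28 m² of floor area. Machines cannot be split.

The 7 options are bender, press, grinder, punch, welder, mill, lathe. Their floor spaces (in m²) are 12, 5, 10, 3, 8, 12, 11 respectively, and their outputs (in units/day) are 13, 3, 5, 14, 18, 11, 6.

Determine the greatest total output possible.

Allowing fractional choices, the relaxed optimum would be about 49.6, but machines are indivisible.
bender + press + punch + welder: floor space 12 + 5 + 3 + 8 = 28 ≤ 28, output 13 + 3 + 14 + 18 = 48.
bender + punch + welder: floor space 12 + 3 + 8 = 23 ≤ 28, output 13 + 14 + 18 = 45.
press + punch + welder + mill: floor space 5 + 3 + 8 + 12 = 28 ≤ 28, output 3 + 14 + 18 + 11 = 46.
Best is bender, press, punch, and welder with total output 48.

48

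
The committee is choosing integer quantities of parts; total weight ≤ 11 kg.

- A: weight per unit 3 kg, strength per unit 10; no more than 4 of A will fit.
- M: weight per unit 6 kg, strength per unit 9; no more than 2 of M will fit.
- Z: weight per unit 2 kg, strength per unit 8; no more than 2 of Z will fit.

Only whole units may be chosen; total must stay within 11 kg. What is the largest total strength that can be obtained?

3×A and 1×Z: weight 11 ≤ 11, strength 3·10 + 1·8 = 38.
2×A and 2×Z: weight 10 ≤ 11, strength 2·10 + 2·8 = 36.
Best is 38.

38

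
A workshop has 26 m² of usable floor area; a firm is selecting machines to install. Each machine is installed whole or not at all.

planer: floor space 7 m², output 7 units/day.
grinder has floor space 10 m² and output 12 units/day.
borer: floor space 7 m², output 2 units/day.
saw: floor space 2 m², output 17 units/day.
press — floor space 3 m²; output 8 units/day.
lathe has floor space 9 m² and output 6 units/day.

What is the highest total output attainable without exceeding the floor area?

44

Take planer, grinder, saw, and press: floor space 7 + 10 + 2 + 3 = 22 ≤ 26, output 7 + 12 + 17 + 8 = 44.
No other feasible combination does better.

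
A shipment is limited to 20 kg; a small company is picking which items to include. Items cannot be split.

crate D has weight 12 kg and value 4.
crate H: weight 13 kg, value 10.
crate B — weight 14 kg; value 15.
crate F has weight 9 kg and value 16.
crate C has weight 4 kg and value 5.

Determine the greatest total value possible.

crate F + crate C: weight 9 + 4 = 13 ≤ 20, value 16 + 5 = 21.
crate B + crate C: weight 14 + 4 = 18 ≤ 20, value 15 + 5 = 20.
crate F: weight 9 ≤ 20, value 16.
Best is crate F and crate C with total value 21.

21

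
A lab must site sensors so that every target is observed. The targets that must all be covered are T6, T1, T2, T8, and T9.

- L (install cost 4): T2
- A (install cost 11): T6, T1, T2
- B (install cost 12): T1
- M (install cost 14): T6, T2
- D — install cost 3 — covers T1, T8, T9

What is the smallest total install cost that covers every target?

14

The greedy cost-per-new-target heuristic would pick D, L, and A for 18, but a cheaper cover exists.
Choose A and D: together they cover T6, T1, T2, T8, T9 — every target.
Total install cost: 11 + 3 = 14.
No cover costs less than 14.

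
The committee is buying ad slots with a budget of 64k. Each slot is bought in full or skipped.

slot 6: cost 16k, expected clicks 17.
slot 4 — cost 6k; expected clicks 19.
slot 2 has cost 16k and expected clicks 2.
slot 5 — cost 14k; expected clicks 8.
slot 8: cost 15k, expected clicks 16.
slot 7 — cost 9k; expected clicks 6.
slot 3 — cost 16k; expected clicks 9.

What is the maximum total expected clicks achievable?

slot 6 + slot 4 + slot 8 + slot 7 + slot 3: cost 16 + 6 + 15 + 9 + 16 = 62 ≤ 64, expected clicks 17 + 19 + 16 + 6 + 9 = 67.
slot 6 + slot 4 + slot 8 + slot 3: cost 16 + 6 + 15 + 16 = 53 ≤ 64, expected clicks 17 + 19 + 16 + 9 = 61.
slot 6 + slot 4 + slot 5 + slot 8 + slot 7: cost 16 + 6 + 14 + 15 + 9 = 60 ≤ 64, expected clicks 17 + 19 + 8 + 16 + 6 = 66.
Best is slot 6, slot 4, slot 8, slot 7, and slot 3 with total expected clicks 67.

67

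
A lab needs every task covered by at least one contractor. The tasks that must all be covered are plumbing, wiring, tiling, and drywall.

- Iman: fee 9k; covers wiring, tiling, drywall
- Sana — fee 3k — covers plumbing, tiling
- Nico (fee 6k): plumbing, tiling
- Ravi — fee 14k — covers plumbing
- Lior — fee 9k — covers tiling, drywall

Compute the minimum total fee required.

This is a weighted set-cover instance.
Choose Iman and Sana: together they cover plumbing, wiring, tiling, drywall — every task.
Total fee: 9 + 3 = 12.
No cover costs less than 12.

12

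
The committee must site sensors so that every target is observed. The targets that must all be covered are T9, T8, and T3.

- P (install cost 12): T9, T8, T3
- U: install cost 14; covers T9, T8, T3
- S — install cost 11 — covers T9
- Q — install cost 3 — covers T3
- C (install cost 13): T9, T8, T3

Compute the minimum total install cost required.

12

The greedy cost-per-new-target heuristic would pick Q and P for 15, but a cheaper cover exists.
P alone covers T9, T8, T3 — every target.
Total install cost: 12.
No cover costs less than 12.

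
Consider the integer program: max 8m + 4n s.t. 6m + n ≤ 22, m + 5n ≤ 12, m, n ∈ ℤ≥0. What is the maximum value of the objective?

(m,n)=(3,1): 6·3+1·1=19≤22, 1·3+5·1=8≤12, objective 28.
(m,n)=(3,0): 6·3+1·0=18≤22, 1·3+5·0=3≤12, objective 24.
(m,n)=(2,2): 6·2+1·2=14≤22, 1·2+5·2=12≤12, objective 24.
(m,n)=(2,1): 6·2+1·1=13≤22, 1·2+5·1=7≤12, objective 20.
Maximum is 28 at (m,n)=(3,1).

28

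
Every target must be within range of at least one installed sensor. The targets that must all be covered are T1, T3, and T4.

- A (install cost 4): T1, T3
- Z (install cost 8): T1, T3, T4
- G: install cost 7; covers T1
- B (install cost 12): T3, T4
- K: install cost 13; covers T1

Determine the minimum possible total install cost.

The greedy cost-per-new-target heuristic would pick A and Z for 12, but a cheaper cover exists.
Z alone covers T1, T3, T4 — every target.
Total install cost: 8.
No cover costs less than 8.

8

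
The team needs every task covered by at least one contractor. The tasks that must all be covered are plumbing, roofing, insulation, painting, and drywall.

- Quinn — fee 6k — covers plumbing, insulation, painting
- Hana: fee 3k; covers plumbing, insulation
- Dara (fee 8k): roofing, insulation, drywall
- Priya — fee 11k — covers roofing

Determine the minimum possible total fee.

14

This is an integer covering problem.
The greedy cost-per-new-task heuristic would pick Hana, Dara, and Quinn for 17, but a cheaper cover exists.
Choose Quinn and Dara: together they cover plumbing, roofing, insulation, painting, drywall — every task.
Total fee: 6 + 8 = 14.
No cover costs less than 14.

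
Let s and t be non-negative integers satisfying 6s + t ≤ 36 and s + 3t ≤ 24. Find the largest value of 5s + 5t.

(s,t)=(5,6): 6·5+1·6=36≤36, 1·5+3·6=23≤24, objective 55.
(s,t)=(5,5): 6·5+1·5=35≤36, 1·5+3·5=20≤24, objective 50.
(s,t)=(3,7): 6·3+1·7=25≤36, 1·3+3·7=24≤24, objective 50.
(s,t)=(4,6): 6·4+1·6=30≤36, 1·4+3·6=22≤24, objective 50.
Maximum is 55 at (s,t)=(5,6).

55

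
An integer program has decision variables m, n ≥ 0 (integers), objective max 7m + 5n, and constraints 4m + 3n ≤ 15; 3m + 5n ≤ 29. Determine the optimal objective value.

Relaxing integrality, the LP optimum is 26.25 at (m,n) = (3.75, 0), which is not an integer point.
(m,n)=(3,1): 4·3+3·1=15≤15, 3·3+5·1=14≤29, objective 26.
(m,n)=(2,2): 4·2+3·2=14≤15, 3·2+5·2=16≤29, objective 24.
(m,n)=(3,0): 4·3+3·0=12≤15, 3·3+5·0=9≤29, objective 21.
Maximum is 26 at (m,n)=(3,1).

26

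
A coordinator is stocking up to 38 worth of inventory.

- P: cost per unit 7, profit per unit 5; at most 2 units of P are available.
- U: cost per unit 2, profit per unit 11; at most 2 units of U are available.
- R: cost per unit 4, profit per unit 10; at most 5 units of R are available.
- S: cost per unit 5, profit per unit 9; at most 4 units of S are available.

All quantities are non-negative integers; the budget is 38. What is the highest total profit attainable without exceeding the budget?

This is a bounded integer knapsack.
U has the best ratio (11/2); taking only U gives at most 2×11 = 22 (stopped by the supply cap of 2).
Mixing does better — 2×U, 5×R, and 2×S: cost 34 ≤ 38, profit 2·11 + 5·10 + 2·9 = 90.

90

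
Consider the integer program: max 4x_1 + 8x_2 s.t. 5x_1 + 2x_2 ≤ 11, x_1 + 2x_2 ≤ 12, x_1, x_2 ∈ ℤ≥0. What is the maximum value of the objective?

Relaxing integrality, the LP optimum is 44.00 at (x_1,x_2) = (0, 5.5), which is not an integer point.
(x_1,x_2)=(0,5): 5·0+2·5=10≤11, 1·0+2·5=10≤12, objective 40.
(x_1,x_2)=(0,4): 5·0+2·4=8≤11, 1·0+2·4=8≤12, objective 32.
No feasible integer point exceeds 40.

40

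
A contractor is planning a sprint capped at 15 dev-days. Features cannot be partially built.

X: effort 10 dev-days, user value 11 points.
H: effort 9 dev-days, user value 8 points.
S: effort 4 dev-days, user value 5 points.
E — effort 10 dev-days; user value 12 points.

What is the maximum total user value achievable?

17

Allowing fractional choices, the relaxed optimum would be about 18.1, but features are indivisible.
S + E: effort 4 + 10 = 14 ≤ 15, user value 5 + 12 = 17.
H + S: effort 9 + 4 = 13 ≤ 15, user value 8 + 5 = 13.
X + S: effort 10 + 4 = 14 ≤ 15, user value 11 + 5 = 16.
Best is S and E with total user value 17.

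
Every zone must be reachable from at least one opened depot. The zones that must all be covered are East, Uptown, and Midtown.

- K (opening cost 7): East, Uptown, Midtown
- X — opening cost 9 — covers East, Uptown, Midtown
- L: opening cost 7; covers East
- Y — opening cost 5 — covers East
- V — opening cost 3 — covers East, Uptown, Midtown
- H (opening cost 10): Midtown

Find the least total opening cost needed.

V alone covers East, Uptown, Midtown — every zone.
Total opening cost: 3.
No cover costs less than 3.

3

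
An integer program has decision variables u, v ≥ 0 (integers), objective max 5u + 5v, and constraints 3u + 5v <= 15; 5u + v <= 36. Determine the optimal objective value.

25

(u,v)=(5,0): 3·5+5·0=15≤15, 5·5+1·0=25≤36, objective 25.
(u,v)=(4,0): 3·4+5·0=12≤15, 5·4+1·0=20≤36, objective 20.
No feasible integer point exceeds 25.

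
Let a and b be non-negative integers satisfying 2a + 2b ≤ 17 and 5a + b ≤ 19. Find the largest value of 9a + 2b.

Relaxing integrality, the LP optimum is 35.38 at (a,b) = (2.62, 5.88), which is not an integer point.
(a,b)=(3,4) is feasible, giving 35.
(a,b)=(3,3) is feasible, giving 33.
(a,b)=(2,6) is feasible, giving 30.
(a,b)=(2,5) is feasible, giving 28.
The best lattice point is (3,4), giving 35.

35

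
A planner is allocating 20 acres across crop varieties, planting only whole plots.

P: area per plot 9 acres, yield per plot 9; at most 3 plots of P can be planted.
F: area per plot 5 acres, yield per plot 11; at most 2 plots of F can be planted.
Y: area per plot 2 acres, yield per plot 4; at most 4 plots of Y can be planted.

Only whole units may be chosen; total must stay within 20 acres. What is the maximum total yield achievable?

F has the best ratio (11/5); taking only F gives at most 2×11 = 22 (stopped by the supply cap of 2).
Mixing does better — 2×F and 4×Y: area 18 ≤ 20, yield 2·11 + 4·4 = 38.

38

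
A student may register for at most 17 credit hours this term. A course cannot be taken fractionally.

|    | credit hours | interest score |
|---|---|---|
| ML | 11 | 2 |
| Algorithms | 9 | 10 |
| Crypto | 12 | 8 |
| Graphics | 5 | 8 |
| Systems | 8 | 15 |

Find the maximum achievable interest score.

25

Allowing fractional choices, the relaxed optimum would be about 27.4, but courses are indivisible.
Graphics + Systems: credit hours 5 + 8 = 13 ≤ 17, interest score 8 + 15 = 23.
Algorithms + Systems: credit hours 9 + 8 = 17 ≤ 17, interest score 10 + 15 = 25.
Algorithms + Graphics: credit hours 9 + 5 = 14 ≤ 17, interest score 10 + 8 = 18.
Best is Algorithms and Systems with total interest score 25.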